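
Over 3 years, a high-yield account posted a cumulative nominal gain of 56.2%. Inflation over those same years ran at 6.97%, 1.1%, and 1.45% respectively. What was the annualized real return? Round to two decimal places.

12.50%

Cumulative inflation factor: 1.0697 × 1.011 × 1.0145 ≈ 1.09715.
Nominal growth factor: 1.56200. Real growth factor = 1.56200 / 1.09715 ≈ 1.42369.
Annualized: 1.42369^(1/3) − 1 ≈ 0.12496.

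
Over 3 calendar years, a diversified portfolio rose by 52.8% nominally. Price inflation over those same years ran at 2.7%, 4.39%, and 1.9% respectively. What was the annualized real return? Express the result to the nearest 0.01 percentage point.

Cumulative inflation factor: 1.027 × 1.0439 × 1.019 ≈ 1.09245.
Nominal growth factor: 1.52800. Real growth factor = 1.52800 / 1.09245 ≈ 1.39868.
Annualized: 1.39868^(1/3) − 1 ≈ 0.11834.

11.83%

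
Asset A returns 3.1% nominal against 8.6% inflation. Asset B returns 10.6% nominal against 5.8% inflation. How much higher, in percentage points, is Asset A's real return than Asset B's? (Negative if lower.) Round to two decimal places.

-9.60

Asset A real return: 1.031/1.086 − 1 = -5.064%.
Asset B real return: 1.106/1.058 − 1 = 4.537%.
Difference: -5.064 − 4.537 = -9.601 pp.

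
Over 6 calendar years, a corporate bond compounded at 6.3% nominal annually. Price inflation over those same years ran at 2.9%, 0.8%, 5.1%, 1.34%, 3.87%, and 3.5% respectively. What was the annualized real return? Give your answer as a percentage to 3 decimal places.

3.296%

Cumulative inflation factor: 1.029 × 1.008 × 1.051 × 1.0134 × 1.0387 × 1.035 ≈ 1.18765.
Nominal growth factor: 1.44278. Real growth factor = 1.44278 / 1.18765 ≈ 1.21481.
Annualized: 1.21481^(1/6) − 1 ≈ 0.03296.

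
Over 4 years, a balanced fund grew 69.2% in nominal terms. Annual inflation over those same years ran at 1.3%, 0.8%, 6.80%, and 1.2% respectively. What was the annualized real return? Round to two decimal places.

11.27%

Cumulative inflation factor: 1.013 × 1.008 × 1.0680 × 1.012 ≈ 1.10363.
Nominal growth factor: 1.69200. Real growth factor = 1.69200 / 1.10363 ≈ 1.53313.
Annualized: 1.53313^(1/4) − 1 ≈ 0.11274.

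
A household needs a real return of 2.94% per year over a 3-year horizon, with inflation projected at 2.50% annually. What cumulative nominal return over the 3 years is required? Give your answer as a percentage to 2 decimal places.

17.47%

Required annual nominal rate: (1+2.94%)(1+2.50%) − 1 = 5.5135%.
Cumulative over 3 years: (1 + 0.055135)^3 − 1 ≈ 0.17469.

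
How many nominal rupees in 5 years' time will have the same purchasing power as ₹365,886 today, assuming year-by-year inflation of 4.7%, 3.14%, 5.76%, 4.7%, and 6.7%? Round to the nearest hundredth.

Cumulative price-level factor: 1.047 × 1.0314 × 1.0576 × 1.047 × 1.067 ≈ 1.2758697831.
Multiplying ₹365,886 by the price-level factor gives the future nominal sum.

₹466,822.89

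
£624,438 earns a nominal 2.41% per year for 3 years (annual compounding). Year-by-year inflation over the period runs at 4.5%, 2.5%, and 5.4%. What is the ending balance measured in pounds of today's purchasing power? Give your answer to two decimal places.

£594,067.31

Nominal value at maturity: £624,438 × (1 + 2.41%)^3 ≈ £670,681.65.
Price-level factor over 3 years: 1.045 × 1.025 × 1.054 = 1.12896575.
Dividing the nominal maturity value by the price-level factor gives the value in today's money.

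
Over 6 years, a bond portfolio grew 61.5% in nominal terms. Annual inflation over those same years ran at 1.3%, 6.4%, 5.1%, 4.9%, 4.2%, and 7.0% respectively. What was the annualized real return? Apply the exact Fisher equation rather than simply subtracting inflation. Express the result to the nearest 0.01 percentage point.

Cumulative inflation factor: 1.013 × 1.064 × 1.051 × 1.049 × 1.042 × 1.070 ≈ 1.32489.
Nominal growth factor: 1.61500. Real growth factor = 1.61500 / 1.32489 ≈ 1.21897.
Annualized: 1.21897^(1/6) − 1 ≈ 0.03355.

3.36%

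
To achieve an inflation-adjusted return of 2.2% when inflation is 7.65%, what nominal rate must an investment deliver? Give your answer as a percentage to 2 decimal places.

By the Fisher equation, 1 + r_nom = (1 + 2.2%)(1 + 7.65%) = 1.022 × 1.0765 = 1.100183.
So r_nom = 10.0183%.

10.02%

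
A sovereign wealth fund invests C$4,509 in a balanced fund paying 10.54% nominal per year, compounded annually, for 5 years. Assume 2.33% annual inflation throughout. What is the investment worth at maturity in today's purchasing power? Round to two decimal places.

C$6,632.28

Nominal value at maturity: C$4,509 × (1 + 10.54%)^5 ≈ C$7,441.79.
Price-level factor over 5 years: (1 + 2.33%)^5 ≈ 1.1220568739.
Dividing the nominal maturity value by the price-level factor gives the value in today's money.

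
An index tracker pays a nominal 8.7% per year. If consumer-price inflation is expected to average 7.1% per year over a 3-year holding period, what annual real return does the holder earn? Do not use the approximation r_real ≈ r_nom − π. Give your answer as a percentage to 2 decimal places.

With constant rates the annual real return is the same each year: (1+8.7%)/(1+7.1%) − 1 = 0.01494.

1.49%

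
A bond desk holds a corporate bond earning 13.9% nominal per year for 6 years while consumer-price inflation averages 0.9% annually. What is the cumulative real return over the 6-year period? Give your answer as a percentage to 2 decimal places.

The annual real rate is (1+13.9%)/(1+0.9%) − 1 = 12.8840%.
Compounded over 6 years: (1 + 0.128840)^6 − 1 ≈ 1.06917.

106.92%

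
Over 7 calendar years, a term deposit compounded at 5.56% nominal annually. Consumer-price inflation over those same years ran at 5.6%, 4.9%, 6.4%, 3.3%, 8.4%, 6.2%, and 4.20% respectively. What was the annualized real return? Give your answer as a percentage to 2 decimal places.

Cumulative inflation factor: 1.056 × 1.049 × 1.064 × 1.033 × 1.084 × 1.062 × 1.0420 ≈ 1.46050.
Nominal growth factor: 1.46048. Real growth factor = 1.46048 / 1.46050 ≈ 0.99998.
Annualized: 0.99998^(1/7) − 1 ≈ 0.00000.

0.00%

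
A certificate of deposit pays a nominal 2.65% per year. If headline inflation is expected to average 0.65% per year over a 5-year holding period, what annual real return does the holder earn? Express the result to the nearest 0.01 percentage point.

1.99%

With constant rates the annual real return is the same each year: (1+2.65%)/(1+0.65%) − 1 = 0.01987.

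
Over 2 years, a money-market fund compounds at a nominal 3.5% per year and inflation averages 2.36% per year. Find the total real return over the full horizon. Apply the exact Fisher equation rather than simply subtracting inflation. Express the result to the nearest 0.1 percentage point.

2.2%

The annual real rate is (1+3.5%)/(1+2.36%) − 1 = 1.1137%.
Compounded over 2 years: (1 + 0.011137)^2 − 1 ≈ 0.02240.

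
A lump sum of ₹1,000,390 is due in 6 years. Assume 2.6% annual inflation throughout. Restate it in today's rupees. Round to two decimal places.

Price-level factor over 6 years: (1 + 2.6%)^6 ≈ 1.1664984462.
Purchasing power today: ₹1,000,390 divided by that factor.

₹857,600.80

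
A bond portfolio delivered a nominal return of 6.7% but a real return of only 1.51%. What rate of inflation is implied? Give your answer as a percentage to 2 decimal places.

5.11%

From (1+r_nom) = (1+r_real)(1+π), we get 1+π = (1 + 6.7%)/(1 + 1.51%) = 1.067/1.0151 ≈ 1.05113.
So π ≈ 5.1128%.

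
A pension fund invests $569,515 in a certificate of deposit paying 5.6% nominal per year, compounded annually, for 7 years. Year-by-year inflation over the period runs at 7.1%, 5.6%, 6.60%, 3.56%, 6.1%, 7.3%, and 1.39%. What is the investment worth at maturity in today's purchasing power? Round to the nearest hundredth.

$578,681.68

Nominal value at maturity: $569,515 × (1 + 5.6%)^7 ≈ $833,974.16.
Price-level factor over 7 years: 1.071 × 1.056 × 1.0660 × 1.0356 × 1.061 × 1.073 × 1.0139 ≈ 1.4411622061.
The maturity value deflated by that factor is the answer in today's purchasing power.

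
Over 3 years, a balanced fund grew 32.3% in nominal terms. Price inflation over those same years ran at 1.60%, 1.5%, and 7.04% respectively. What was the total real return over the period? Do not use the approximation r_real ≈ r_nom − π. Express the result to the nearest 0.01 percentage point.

Cumulative inflation factor: 1.0160 × 1.015 × 1.0704 ≈ 1.10384.
Nominal growth factor: 1.32300. Real growth factor = 1.32300 / 1.10384 ≈ 1.19854.
Total real return ≈ 19.8544%.

19.85%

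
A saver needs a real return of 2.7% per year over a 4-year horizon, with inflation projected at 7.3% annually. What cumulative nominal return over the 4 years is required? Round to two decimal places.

47.46%

Required annual nominal rate: (1+2.7%)(1+7.3%) − 1 = 10.1971%.
Cumulative over 4 years: (1 + 0.101971)^4 − 1 ≈ 0.47462.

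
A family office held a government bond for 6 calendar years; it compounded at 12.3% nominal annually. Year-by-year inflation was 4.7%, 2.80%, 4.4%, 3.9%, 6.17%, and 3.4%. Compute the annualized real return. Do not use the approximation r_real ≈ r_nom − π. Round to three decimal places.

Cumulative inflation factor: 1.047 × 1.0280 × 1.044 × 1.039 × 1.0617 × 1.034 ≈ 1.28168.
Nominal growth factor: 2.00576. Real growth factor = 2.00576 / 1.28168 ≈ 1.56495.
Annualized: 1.56495^(1/6) − 1 ≈ 0.07750.

7.750%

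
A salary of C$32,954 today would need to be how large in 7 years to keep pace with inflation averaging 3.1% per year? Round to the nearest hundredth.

C$40,805.51

Cumulative price-level factor: (1+3.1%)^7 ≈ 1.2382566157.
The nominal amount required is C$32,954 scaled up by that factor.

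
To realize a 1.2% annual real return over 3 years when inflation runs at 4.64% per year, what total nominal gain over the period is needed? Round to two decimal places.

Required annual nominal rate: (1+1.2%)(1+4.64%) − 1 = 5.89568%.
Cumulative over 3 years: (1 + 0.0589568)^3 − 1 ≈ 0.18750.

18.75%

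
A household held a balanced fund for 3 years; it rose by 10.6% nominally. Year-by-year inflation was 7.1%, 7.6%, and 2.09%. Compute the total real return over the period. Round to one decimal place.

Cumulative inflation factor: 1.071 × 1.076 × 1.0209 ≈ 1.17648.
Nominal growth factor: 1.10600. Real growth factor = 1.10600 / 1.17648 ≈ 0.94009.
Total real return ≈ -5.9908%.

-6.0%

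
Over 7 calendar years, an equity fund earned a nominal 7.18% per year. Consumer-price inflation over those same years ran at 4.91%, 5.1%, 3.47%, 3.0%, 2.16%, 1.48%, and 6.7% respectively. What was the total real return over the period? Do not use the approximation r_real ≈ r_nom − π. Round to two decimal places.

25.00%

Cumulative inflation factor: 1.0491 × 1.051 × 1.0347 × 1.030 × 1.0216 × 1.0148 × 1.067 ≈ 1.29986.
Nominal growth factor: 1.62479. Real growth factor = 1.62479 / 1.29986 ≈ 1.24997.
Total real return ≈ 24.9969%.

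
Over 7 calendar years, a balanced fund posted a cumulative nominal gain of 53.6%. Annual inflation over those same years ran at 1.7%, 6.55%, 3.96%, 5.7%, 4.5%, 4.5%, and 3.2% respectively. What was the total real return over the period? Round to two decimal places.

Cumulative inflation factor: 1.017 × 1.0655 × 1.0396 × 1.057 × 1.045 × 1.045 × 1.032 ≈ 1.34192.
Nominal growth factor: 1.53600. Real growth factor = 1.53600 / 1.34192 ≈ 1.14463.
Total real return ≈ 14.4625%.

14.46%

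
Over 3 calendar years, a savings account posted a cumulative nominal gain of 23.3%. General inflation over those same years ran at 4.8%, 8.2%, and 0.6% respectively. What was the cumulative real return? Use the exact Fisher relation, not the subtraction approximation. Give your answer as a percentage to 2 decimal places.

8.09%

Cumulative inflation factor: 1.048 × 1.082 × 1.006 ≈ 1.14074.
Nominal growth factor: 1.23300. Real growth factor = 1.23300 / 1.14074 ≈ 1.08088.
Total real return ≈ 8.0878%.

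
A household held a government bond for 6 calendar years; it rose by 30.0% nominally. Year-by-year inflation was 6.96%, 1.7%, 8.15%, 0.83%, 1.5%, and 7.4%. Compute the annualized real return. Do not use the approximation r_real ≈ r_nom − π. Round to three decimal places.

Cumulative inflation factor: 1.0696 × 1.017 × 1.0815 × 1.0083 × 1.015 × 1.074 ≈ 1.29309.
Nominal growth factor: 1.30000. Real growth factor = 1.30000 / 1.29309 ≈ 1.00534.
Annualized: 1.00534^(1/6) − 1 ≈ 0.00089.

0.089%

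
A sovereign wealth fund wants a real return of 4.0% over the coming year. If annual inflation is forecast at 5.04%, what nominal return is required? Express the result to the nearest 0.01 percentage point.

9.24%

By the Fisher equation, 1 + r_nom = (1 + 4.0%)(1 + 5.04%) = 1.040 × 1.0504 = 1.092416.
So r_nom = 9.2416%.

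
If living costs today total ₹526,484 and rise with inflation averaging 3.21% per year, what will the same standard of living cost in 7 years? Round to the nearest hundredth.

₹656,806.77

Cumulative price-level factor: (1+3.21%)^7 ≈ 1.2475341601.
Multiplying ₹526,484 by the price-level factor gives the future nominal sum.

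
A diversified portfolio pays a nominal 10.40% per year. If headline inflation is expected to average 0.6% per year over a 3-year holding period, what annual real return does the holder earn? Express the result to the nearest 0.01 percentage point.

With constant rates the annual real return is the same each year: (1+10.40%)/(1+0.6%) − 1 = 0.09742.

9.74%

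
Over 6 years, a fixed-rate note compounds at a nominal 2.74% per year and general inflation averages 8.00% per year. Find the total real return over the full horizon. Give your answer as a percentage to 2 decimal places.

The annual real rate is (1+2.74%)/(1+8.00%) − 1 = -4.8704%.
Compounded over 6 years: (1 + -0.048704)^6 − 1 ≈ -0.25887.

-25.89%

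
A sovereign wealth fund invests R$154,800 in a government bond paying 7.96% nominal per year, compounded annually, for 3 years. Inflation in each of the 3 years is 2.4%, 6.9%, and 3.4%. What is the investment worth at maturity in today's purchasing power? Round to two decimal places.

R$172,092.28

Nominal value at maturity: R$154,800 × (1 + 7.96%)^3 ≈ R$194,786.83.
Price-level factor over 3 years: 1.024 × 1.069 × 1.034 = 1.131874304.
Dividing the nominal maturity value by the price-level factor gives the value in today's money.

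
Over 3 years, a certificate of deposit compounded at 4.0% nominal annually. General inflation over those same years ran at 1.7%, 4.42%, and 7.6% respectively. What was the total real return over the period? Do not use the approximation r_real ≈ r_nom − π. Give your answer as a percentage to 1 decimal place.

Cumulative inflation factor: 1.017 × 1.0442 × 1.076 ≈ 1.14266.
Nominal growth factor: 1.12486. Real growth factor = 1.12486 / 1.14266 ≈ 0.98443.
Total real return ≈ -1.5574%.

-1.6%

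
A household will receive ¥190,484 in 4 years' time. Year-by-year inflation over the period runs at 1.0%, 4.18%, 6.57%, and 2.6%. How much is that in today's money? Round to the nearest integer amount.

Price-level factor over 4 years: 1.010 × 1.0418 × 1.0657 × 1.026 ≈ 1.1505037894.
Purchasing power today: ¥190,484 divided by that factor.

¥165,566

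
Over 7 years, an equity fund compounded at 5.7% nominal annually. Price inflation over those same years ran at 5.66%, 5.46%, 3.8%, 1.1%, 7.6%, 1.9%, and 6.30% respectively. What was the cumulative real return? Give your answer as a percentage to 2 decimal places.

8.16%

Cumulative inflation factor: 1.0566 × 1.0546 × 1.038 × 1.011 × 1.076 × 1.019 × 1.0630 ≈ 1.36291.
Nominal growth factor: 1.47409. Real growth factor = 1.47409 / 1.36291 ≈ 1.08158.
Total real return ≈ 8.1579%.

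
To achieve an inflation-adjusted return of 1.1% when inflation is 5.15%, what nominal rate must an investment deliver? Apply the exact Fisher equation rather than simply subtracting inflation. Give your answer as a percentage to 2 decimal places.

By the Fisher equation, 1 + r_nom = (1 + 1.1%)(1 + 5.15%) = 1.011 × 1.0515 = 1.0630665.
So r_nom = 6.30665%.

6.31%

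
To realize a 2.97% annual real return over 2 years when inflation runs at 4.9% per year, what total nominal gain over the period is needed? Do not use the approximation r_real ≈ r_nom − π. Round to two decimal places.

16.67%

Required annual nominal rate: (1+2.97%)(1+4.9%) − 1 = 8.01553%.
Cumulative over 2 years: (1 + 0.0801553)^2 − 1 ≈ 0.16674.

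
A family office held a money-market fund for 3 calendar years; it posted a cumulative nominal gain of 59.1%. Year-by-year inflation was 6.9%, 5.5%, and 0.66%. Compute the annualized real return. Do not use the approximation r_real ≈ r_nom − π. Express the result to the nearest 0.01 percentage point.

11.91%

Cumulative inflation factor: 1.069 × 1.055 × 1.0066 ≈ 1.13524.
Nominal growth factor: 1.59100. Real growth factor = 1.59100 / 1.13524 ≈ 1.40147.
Annualized: 1.40147^(1/3) − 1 ≈ 0.11908.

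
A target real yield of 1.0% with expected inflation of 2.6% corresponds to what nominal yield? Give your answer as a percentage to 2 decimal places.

3.63%

By the Fisher equation, 1 + r_nom = (1 + 1.0%)(1 + 2.6%) = 1.010 × 1.026 = 1.03626.
So r_nom = 3.626%.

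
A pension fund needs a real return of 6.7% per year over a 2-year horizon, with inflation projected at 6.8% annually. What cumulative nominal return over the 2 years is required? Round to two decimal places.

Required annual nominal rate: (1+6.7%)(1+6.8%) − 1 = 13.9556%.
Cumulative over 2 years: (1 + 0.139556)^2 − 1 ≈ 0.29859.

29.86%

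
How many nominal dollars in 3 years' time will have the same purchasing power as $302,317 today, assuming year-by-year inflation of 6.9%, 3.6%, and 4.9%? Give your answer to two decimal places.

Cumulative price-level factor: 1.069 × 1.036 × 1.049 = 1.161750716.
Multiplying $302,317 by the price-level factor gives the future nominal sum.

$351,216.99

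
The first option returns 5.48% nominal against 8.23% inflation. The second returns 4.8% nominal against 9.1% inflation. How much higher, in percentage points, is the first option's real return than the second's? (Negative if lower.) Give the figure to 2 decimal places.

The first option real return: 1.0548/1.0823 − 1 = -2.541%.
The second real return: 1.048/1.091 − 1 = -3.941%.
Difference: -2.541 − (-3.941) = 1.400 pp.

1.40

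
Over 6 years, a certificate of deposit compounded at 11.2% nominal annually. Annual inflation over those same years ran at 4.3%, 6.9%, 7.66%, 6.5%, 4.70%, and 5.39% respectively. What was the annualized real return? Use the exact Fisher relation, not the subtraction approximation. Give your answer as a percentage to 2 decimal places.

5.00%

Cumulative inflation factor: 1.043 × 1.069 × 1.0766 × 1.065 × 1.0470 × 1.0539 ≈ 1.41063.
Nominal growth factor: 1.89073. Real growth factor = 1.89073 / 1.41063 ≈ 1.34035.
Annualized: 1.34035^(1/6) − 1 ≈ 0.05003.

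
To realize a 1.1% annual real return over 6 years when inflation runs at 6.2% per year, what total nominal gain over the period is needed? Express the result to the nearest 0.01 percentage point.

53.20%

Required annual nominal rate: (1+1.1%)(1+6.2%) − 1 = 7.3682%.
Cumulative over 6 years: (1 + 0.073682)^6 − 1 ≈ 0.53198.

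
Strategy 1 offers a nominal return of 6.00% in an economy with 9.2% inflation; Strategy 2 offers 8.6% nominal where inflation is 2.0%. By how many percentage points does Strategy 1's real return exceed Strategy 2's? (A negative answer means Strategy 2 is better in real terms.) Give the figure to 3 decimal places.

-9.401

Strategy 1 real return: 1.0600/1.092 − 1 = -2.9304%.
Strategy 2 real return: 1.086/1.020 − 1 = 6.4706%.
Difference: -2.9304 − 6.4706 = -9.4010 pp.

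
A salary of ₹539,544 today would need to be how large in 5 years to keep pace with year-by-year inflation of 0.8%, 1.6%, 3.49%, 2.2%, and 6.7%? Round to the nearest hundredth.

₹623,583.78

Cumulative price-level factor: 1.008 × 1.016 × 1.0349 × 1.022 × 1.067 ≈ 1.1557607517.
Multiplying ₹539,544 by the price-level factor gives the future nominal sum.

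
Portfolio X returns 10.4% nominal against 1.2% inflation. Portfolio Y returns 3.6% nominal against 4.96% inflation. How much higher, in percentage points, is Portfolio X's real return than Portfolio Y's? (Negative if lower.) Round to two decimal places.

10.39

Portfolio X real return: 1.104/1.012 − 1 = 9.091%.
Portfolio Y real return: 1.036/1.0496 − 1 = -1.296%.
Difference: 9.091 − (-1.296) = 10.387 pp.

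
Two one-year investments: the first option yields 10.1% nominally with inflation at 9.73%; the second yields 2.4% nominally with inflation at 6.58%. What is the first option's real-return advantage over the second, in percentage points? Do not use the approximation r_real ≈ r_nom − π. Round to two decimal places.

4.26

The first option real return: 1.101/1.0973 − 1 = 0.337%.
The second real return: 1.024/1.0658 − 1 = -3.922%.
Difference: 0.337 − (-3.922) = 4.259 pp.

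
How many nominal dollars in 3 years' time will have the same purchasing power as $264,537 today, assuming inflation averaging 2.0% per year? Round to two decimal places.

Cumulative price-level factor: (1+2.0%)^3 = 1.061208.
Multiplying $264,537 by the price-level factor gives the future nominal sum.

$280,728.78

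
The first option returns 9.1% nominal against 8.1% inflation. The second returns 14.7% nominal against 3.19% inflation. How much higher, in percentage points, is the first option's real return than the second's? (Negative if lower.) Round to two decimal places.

-10.23

The first option real return: 1.091/1.081 − 1 = 0.925%.
The second real return: 1.147/1.0319 − 1 = 11.154%.
Difference: 0.925 − 11.154 = -10.229 pp.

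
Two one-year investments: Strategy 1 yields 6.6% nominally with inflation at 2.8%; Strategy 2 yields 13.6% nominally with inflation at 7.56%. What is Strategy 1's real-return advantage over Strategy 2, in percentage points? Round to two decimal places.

Strategy 1 real return: 1.066/1.028 − 1 = 3.696%.
Strategy 2 real return: 1.136/1.0756 − 1 = 5.615%.
Difference: 3.696 − 5.615 = -1.919 pp.

-1.92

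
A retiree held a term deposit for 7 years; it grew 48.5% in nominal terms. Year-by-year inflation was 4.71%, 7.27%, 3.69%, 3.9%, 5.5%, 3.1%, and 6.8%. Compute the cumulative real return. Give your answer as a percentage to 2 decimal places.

Cumulative inflation factor: 1.0471 × 1.0727 × 1.0369 × 1.039 × 1.055 × 1.031 × 1.068 ≈ 1.40573.
Nominal growth factor: 1.48500. Real growth factor = 1.48500 / 1.40573 ≈ 1.05639.
Total real return ≈ 5.6392%.

5.64%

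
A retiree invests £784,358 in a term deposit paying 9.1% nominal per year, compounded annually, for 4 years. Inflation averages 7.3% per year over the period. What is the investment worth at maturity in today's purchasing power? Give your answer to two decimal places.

£838,328.91

Nominal value at maturity: £784,358 × (1 + 9.1%)^4 ≈ £1,111,253.99.
Price-level factor over 4 years: (1 + 7.3%)^4 ≈ 1.3255584662.
The maturity value deflated by that factor is the answer in today's purchasing power.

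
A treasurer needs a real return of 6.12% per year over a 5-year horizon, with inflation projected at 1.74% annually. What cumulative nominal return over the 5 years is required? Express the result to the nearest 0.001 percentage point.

46.705%

Required annual nominal rate: (1+6.12%)(1+1.74%) − 1 = 7.966488%.
Cumulative over 5 years: (1 + 0.07966488)^5 − 1 ≈ 0.46705.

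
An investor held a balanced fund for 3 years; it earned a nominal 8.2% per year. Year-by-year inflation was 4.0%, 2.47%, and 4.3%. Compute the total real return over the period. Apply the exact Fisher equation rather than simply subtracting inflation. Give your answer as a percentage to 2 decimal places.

Cumulative inflation factor: 1.040 × 1.0247 × 1.043 ≈ 1.11151.
Nominal growth factor: 1.26672. Real growth factor = 1.26672 / 1.11151 ≈ 1.13964.
Total real return ≈ 13.9639%.

13.96%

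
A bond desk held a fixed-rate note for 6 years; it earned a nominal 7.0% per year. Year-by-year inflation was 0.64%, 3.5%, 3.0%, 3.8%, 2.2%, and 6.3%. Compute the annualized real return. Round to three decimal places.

Cumulative inflation factor: 1.0064 × 1.035 × 1.030 × 1.038 × 1.022 × 1.063 ≈ 1.20984.
Nominal growth factor: 1.50073. Real growth factor = 1.50073 / 1.20984 ≈ 1.24043.
Annualized: 1.24043^(1/6) − 1 ≈ 0.03656.

3.656%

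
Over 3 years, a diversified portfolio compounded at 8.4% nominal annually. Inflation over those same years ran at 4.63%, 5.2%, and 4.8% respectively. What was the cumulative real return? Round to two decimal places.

10.42%

Cumulative inflation factor: 1.0463 × 1.052 × 1.048 ≈ 1.15354.
Nominal growth factor: 1.27376. Real growth factor = 1.27376 / 1.15354 ≈ 1.10422.
Total real return ≈ 10.4217%.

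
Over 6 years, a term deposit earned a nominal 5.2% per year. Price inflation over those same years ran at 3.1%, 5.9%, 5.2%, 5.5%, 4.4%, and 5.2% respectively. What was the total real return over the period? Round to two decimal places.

Cumulative inflation factor: 1.031 × 1.059 × 1.052 × 1.055 × 1.044 × 1.052 ≈ 1.33088.
Nominal growth factor: 1.35548. Real growth factor = 1.35548 / 1.33088 ≈ 1.01849.
Total real return ≈ 1.8487%.

1.85%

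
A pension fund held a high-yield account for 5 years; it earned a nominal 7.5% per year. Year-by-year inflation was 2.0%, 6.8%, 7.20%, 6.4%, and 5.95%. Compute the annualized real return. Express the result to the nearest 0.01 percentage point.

1.75%

Cumulative inflation factor: 1.020 × 1.068 × 1.0720 × 1.064 × 1.0595 ≈ 1.31646.
Nominal growth factor: 1.43563. Real growth factor = 1.43563 / 1.31646 ≈ 1.09052.
Annualized: 1.09052^(1/5) − 1 ≈ 0.01748.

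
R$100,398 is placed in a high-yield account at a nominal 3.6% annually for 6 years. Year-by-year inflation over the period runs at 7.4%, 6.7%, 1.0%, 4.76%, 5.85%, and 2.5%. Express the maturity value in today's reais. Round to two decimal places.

R$94,358.99

Nominal value at maturity: R$100,398 × (1 + 3.6%)^6 ≈ R$124,131.95.
Price-level factor over 6 years: 1.074 × 1.067 × 1.010 × 1.0476 × 1.0585 × 1.025 ≈ 1.3155285935.
The maturity value deflated by that factor is the answer in today's purchasing power.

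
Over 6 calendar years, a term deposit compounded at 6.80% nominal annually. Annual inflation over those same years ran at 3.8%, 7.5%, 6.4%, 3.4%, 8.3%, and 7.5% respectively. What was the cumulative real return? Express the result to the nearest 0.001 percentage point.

Cumulative inflation factor: 1.038 × 1.075 × 1.064 × 1.034 × 1.083 × 1.075 ≈ 1.42924.
Nominal growth factor: 1.48398. Real growth factor = 1.48398 / 1.42924 ≈ 1.03830.
Total real return ≈ 3.8299%.

3.830%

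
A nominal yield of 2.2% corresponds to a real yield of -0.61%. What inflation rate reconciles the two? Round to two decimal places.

2.83%

From (1+r_nom) = (1+r_real)(1+π), we get 1+π = (1 + 2.2%)/(1 − 0.61%) = 1.022/0.9939 ≈ 1.02827.
So π ≈ 2.8272%.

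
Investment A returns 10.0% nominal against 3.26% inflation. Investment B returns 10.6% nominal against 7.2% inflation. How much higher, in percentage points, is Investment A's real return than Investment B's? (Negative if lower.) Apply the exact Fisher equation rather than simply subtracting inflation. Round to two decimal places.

3.36

Investment A real return: 1.100/1.0326 − 1 = 6.527%.
Investment B real return: 1.106/1.072 − 1 = 3.172%.
Difference: 6.527 − 3.172 = 3.355 pp.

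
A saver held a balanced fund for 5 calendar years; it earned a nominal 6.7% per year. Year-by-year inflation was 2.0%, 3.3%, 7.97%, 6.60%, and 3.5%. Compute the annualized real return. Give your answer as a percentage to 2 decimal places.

1.96%

Cumulative inflation factor: 1.020 × 1.033 × 1.0797 × 1.0660 × 1.035 ≈ 1.25517.
Nominal growth factor: 1.38300. Real growth factor = 1.38300 / 1.25517 ≈ 1.10185.
Annualized: 1.10185^(1/5) − 1 ≈ 0.01959.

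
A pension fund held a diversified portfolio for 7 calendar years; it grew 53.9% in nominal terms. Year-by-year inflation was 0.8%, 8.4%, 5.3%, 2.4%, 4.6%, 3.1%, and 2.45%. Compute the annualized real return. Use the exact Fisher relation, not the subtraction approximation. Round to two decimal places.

Cumulative inflation factor: 1.008 × 1.084 × 1.053 × 1.024 × 1.046 × 1.031 × 1.0245 ≈ 1.30173.
Nominal growth factor: 1.53900. Real growth factor = 1.53900 / 1.30173 ≈ 1.18227.
Annualized: 1.18227^(1/7) − 1 ≈ 0.02421.

2.42%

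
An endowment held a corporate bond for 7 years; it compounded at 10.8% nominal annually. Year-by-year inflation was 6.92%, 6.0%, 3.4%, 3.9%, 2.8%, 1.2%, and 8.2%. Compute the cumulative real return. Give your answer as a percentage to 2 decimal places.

Cumulative inflation factor: 1.0692 × 1.060 × 1.034 × 1.039 × 1.028 × 1.012 × 1.082 ≈ 1.37057.
Nominal growth factor: 2.05012. Real growth factor = 2.05012 / 1.37057 ≈ 1.49581.
Total real return ≈ 49.5810%.

49.58%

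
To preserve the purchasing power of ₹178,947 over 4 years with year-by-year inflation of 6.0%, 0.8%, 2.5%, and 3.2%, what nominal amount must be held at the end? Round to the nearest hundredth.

Cumulative price-level factor: 1.060 × 1.008 × 1.025 × 1.032 = 1.130238144.
The nominal amount required is ₹178,947 scaled up by that factor.

₹202,252.73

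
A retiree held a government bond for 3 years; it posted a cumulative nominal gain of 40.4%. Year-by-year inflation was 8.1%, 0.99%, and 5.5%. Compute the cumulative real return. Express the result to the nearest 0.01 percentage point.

Cumulative inflation factor: 1.081 × 1.0099 × 1.055 ≈ 1.15175.
Nominal growth factor: 1.40400. Real growth factor = 1.40400 / 1.15175 ≈ 1.21902.
Total real return ≈ 21.9019%.

21.90%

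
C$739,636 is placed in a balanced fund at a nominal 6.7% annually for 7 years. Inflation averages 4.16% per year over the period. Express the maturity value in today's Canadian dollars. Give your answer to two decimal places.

C$875,512.15

Nominal value at maturity: C$739,636 × (1 + 6.7%)^7 ≈ C$1,164,579.06.
Price-level factor over 7 years: (1 + 4.16%)^7 ≈ 1.3301689275.
Dividing the nominal maturity value by the price-level factor gives the value in today's money.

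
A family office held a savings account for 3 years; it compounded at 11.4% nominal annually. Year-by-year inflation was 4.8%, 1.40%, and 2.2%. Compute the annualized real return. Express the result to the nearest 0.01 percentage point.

8.38%

Cumulative inflation factor: 1.048 × 1.0140 × 1.022 ≈ 1.08605.
Nominal growth factor: 1.38247. Real growth factor = 1.38247 / 1.08605 ≈ 1.27293.
Annualized: 1.27293^(1/3) − 1 ≈ 0.08377.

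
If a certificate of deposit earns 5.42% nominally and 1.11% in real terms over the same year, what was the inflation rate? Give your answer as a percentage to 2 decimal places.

From (1+r_nom) = (1+r_real)(1+π), we get 1+π = (1 + 5.42%)/(1 + 1.11%) = 1.0542/1.0111 ≈ 1.04263.
So π ≈ 4.2627%.

4.26%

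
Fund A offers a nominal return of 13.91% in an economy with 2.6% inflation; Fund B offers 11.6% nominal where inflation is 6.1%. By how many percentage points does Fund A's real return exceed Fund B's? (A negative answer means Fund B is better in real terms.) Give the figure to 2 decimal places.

5.84

Fund A real return: 1.1391/1.026 − 1 = 11.023%.
Fund B real return: 1.116/1.061 − 1 = 5.184%.
Difference: 11.023 − 5.184 = 5.839 pp.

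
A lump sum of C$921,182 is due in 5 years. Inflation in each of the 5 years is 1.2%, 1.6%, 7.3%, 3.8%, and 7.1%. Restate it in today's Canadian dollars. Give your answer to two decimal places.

Price-level factor over 5 years: 1.012 × 1.016 × 1.073 × 1.038 × 1.071 ≈ 1.2264808363.
Purchasing power today: C$921,182 divided by that factor.

C$751,077.37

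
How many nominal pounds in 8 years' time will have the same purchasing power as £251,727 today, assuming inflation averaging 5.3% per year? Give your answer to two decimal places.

£380,501.85

Cumulative price-level factor: (1+5.3%)^8 ≈ 1.5115654947.
Multiplying £251,727 by the price-level factor gives the future nominal sum.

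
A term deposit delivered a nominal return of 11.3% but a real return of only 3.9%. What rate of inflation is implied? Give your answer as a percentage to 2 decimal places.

From (1+r_nom) = (1+r_real)(1+π), we get 1+π = (1 + 11.3%)/(1 + 3.9%) = 1.113/1.039 ≈ 1.07122.
So π ≈ 7.1222%.

7.12%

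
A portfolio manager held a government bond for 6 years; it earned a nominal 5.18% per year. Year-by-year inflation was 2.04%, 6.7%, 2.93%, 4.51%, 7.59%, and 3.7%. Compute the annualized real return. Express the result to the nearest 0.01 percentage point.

0.59%

Cumulative inflation factor: 1.0204 × 1.067 × 1.0293 × 1.0451 × 1.0759 × 1.037 ≈ 1.30673.
Nominal growth factor: 1.35394. Real growth factor = 1.35394 / 1.30673 ≈ 1.03613.
Annualized: 1.03613^(1/6) − 1 ≈ 0.00593.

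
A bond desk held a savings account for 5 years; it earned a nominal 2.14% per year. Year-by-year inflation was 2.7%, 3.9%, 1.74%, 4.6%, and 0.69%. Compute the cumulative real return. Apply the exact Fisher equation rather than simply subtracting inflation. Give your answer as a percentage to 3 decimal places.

Cumulative inflation factor: 1.027 × 1.039 × 1.0174 × 1.046 × 1.0069 ≈ 1.14339.
Nominal growth factor: 1.11168. Real growth factor = 1.11168 / 1.14339 ≈ 0.97226.
Total real return ≈ -2.7738%.

-2.774%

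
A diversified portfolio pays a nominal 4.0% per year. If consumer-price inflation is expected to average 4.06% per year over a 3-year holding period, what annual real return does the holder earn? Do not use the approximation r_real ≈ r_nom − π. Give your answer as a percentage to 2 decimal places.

With constant rates the annual real return is the same each year: (1+4.0%)/(1+4.06%) − 1 = -0.00058.

-0.06%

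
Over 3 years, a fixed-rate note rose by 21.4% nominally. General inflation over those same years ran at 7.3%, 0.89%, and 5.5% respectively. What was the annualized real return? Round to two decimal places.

Cumulative inflation factor: 1.073 × 1.0089 × 1.055 ≈ 1.14209.
Nominal growth factor: 1.21400. Real growth factor = 1.21400 / 1.14209 ≈ 1.06296.
Annualized: 1.06296^(1/3) − 1 ≈ 0.02056.

2.06%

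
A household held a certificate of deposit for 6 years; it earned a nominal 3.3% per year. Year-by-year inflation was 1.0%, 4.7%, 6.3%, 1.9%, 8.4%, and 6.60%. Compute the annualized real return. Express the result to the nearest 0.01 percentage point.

-1.42%

Cumulative inflation factor: 1.010 × 1.047 × 1.063 × 1.019 × 1.084 × 1.0660 ≈ 1.32362.
Nominal growth factor: 1.21507. Real growth factor = 1.21507 / 1.32362 ≈ 0.91799.
Annualized: 0.91799^(1/6) − 1 ≈ -0.01416.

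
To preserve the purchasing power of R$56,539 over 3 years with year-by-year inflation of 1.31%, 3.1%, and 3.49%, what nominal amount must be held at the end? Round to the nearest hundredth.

Cumulative price-level factor: 1.0131 × 1.031 × 1.0349 ≈ 1.0809593629.
Multiplying R$56,539 by the price-level factor gives the future nominal sum.

R$61,116.36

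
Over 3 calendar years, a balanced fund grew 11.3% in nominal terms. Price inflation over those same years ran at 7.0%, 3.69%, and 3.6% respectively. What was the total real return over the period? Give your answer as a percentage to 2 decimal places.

Cumulative inflation factor: 1.070 × 1.0369 × 1.036 ≈ 1.14942.
Nominal growth factor: 1.11300. Real growth factor = 1.11300 / 1.14942 ≈ 0.96831.
Total real return ≈ -3.1689%.

-3.17%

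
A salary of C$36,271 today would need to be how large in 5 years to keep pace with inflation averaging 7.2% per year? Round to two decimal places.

Cumulative price-level factor: (1+7.2%)^5 ≈ 1.4157087842.
Multiplying C$36,271 by the price-level factor gives the future nominal sum.

C$51,349.17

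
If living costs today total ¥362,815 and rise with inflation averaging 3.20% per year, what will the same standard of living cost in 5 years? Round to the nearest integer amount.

Cumulative price-level factor: (1+3.20%)^5 ≈ 1.1705729564.
The nominal amount required is ¥362,815 scaled up by that factor.

¥424,701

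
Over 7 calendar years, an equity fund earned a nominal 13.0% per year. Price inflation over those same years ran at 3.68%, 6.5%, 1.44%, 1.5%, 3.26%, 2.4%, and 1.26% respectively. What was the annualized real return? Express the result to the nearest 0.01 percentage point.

Cumulative inflation factor: 1.0368 × 1.065 × 1.0144 × 1.015 × 1.0326 × 1.024 × 1.0126 ≈ 1.21728.
Nominal growth factor: 2.35261. Real growth factor = 2.35261 / 1.21728 ≈ 1.93268.
Annualized: 1.93268^(1/7) − 1 ≈ 0.09870.

9.87%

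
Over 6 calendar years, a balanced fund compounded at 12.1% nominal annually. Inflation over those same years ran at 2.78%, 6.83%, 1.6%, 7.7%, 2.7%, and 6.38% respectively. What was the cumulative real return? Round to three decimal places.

51.179%

Cumulative inflation factor: 1.0278 × 1.0683 × 1.016 × 1.077 × 1.027 × 1.0638 ≈ 1.31263.
Nominal growth factor: 1.98442. Real growth factor = 1.98442 / 1.31263 ≈ 1.51179.
Total real return ≈ 51.1792%.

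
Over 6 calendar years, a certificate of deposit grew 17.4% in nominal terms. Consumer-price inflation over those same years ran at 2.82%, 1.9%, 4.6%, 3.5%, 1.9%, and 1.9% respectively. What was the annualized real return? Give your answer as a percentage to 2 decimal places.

Cumulative inflation factor: 1.0282 × 1.019 × 1.046 × 1.035 × 1.019 × 1.019 ≈ 1.17780.
Nominal growth factor: 1.17400. Real growth factor = 1.17400 / 1.17780 ≈ 0.99677.
Annualized: 0.99677^(1/6) − 1 ≈ -0.00054.

-0.05%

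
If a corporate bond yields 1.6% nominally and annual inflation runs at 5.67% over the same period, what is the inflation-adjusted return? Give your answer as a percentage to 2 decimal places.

-3.85%

Real return via the Fisher equation: (1 + 1.6%)/(1 + 5.67%) − 1 = 1.016/1.0567 − 1 ≈ -0.03852.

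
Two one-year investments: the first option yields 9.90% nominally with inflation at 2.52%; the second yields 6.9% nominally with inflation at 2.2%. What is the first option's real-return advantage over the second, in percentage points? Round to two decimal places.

The first option real return: 1.0990/1.0252 − 1 = 7.199%.
The second real return: 1.069/1.022 − 1 = 4.599%.
Difference: 7.199 − 4.599 = 2.600 pp.

2.60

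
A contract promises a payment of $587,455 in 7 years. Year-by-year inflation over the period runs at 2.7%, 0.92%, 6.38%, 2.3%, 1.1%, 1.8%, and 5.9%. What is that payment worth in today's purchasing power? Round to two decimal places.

Price-level factor over 7 years: 1.027 × 1.0092 × 1.0638 × 1.023 × 1.011 × 1.018 × 1.059 ≈ 1.2293575106.
Purchasing power today: $587,455 divided by that factor.

$477,855.30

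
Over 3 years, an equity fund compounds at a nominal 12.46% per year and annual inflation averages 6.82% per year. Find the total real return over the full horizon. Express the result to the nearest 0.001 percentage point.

The annual real rate is (1+12.46%)/(1+6.82%) − 1 = 5.2799%.
Compounded over 3 years: (1 + 0.052799)^3 − 1 ≈ 0.16691.

16.691%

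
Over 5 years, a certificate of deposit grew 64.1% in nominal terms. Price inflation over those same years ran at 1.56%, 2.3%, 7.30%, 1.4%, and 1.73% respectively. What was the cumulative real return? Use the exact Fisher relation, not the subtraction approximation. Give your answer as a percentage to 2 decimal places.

Cumulative inflation factor: 1.0156 × 1.023 × 1.0730 × 1.014 × 1.0173 ≈ 1.14997.
Nominal growth factor: 1.64100. Real growth factor = 1.64100 / 1.14997 ≈ 1.42700.
Total real return ≈ 42.6999%.

42.70%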